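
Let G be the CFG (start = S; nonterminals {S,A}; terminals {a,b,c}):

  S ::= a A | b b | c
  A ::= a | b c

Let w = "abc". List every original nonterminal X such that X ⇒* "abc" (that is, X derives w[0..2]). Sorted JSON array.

Convert to CNF:
  S -> T0 T0 | T2 A | c
  A -> T0 T1 | a
  T0 -> b
  T1 -> c
  T2 -> a

CYK table (by increasing span) (cells [i..j] with 0 ≤ i ≤ j ≤ 2 only):
  cell(0,0) a: {A,T2}  orig:{A}
  cell(1,1) b: {T0}  orig:{}
  cell(2,2) c: {S,T1}  orig:{S}
  cell(0,1) ab: ∅
  cell(1,2) bc: {A}
  cell(0,2) abc: {S}

Original NTs in T[0,2] deriving "abc": ["S"]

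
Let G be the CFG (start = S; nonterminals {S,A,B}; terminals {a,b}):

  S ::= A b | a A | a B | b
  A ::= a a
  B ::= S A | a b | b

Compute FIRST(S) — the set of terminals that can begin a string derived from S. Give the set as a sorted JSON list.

FIRST iteration:
iter 1:
  A via A→a a: +{a}
  B via B→a b: +{a}
  B via B→b: +{b}
  S via S→A b: +{a}
  S via S→b: +{b}
  S: {a,b}  A: {a}  B: {a,b}
iter 2: done
  S: {a,b}  A: {a}  B: {a,b}

FIRST(S) = ["a", "b"]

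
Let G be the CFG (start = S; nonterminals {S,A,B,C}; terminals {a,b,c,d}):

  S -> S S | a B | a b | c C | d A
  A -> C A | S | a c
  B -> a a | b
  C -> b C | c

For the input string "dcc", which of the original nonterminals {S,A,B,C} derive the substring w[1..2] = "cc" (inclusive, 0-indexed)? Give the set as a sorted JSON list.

Convert to CNF:
  S -> S S | T0 B | T0 T1 | T2 C | T3 A
  A -> C A | S S | T0 B | T0 T1 | T0 T2 | T2 C | T3 A
  B -> T0 T0 | b
  C -> T1 C | c
  T0 -> a
  T1 -> b
  T2 -> c
  T3 -> d

CYK table (by increasing span), restricted to cells inside w[1..2]:
  [1..1]={C,T2}  "c"  orig:{C}
  [2..2]={C,T2}  "c"  orig:{C}
  [1..2]={A,S}  "cc"

Original NTs in T[1,2] deriving "cc": ["A", "S"]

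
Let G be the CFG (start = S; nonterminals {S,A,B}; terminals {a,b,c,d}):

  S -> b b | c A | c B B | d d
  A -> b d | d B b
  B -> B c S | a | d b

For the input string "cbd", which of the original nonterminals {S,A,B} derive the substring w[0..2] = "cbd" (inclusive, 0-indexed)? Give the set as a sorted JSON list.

Convert to CNF:
  S -> T0 T0 | T1 T1 | T2 A | T2 X5
  A -> T0 T1 | T1 X3
  B -> B X4 | T1 T0 | a
  T0 -> b
  T1 -> d
  T2 -> c
  X3 -> B T0
  X4 -> T2 S
  X5 -> B B

CYK fill, restricted to cells inside w[0..2]:
  T[0,0] 'c' = {T2}  orig:{}
  T[1,1] 'b' = {T0}  orig:{}
  T[2,2] 'd' = {T1}  orig:{}
  T[0,1] 'cb' = ∅
  T[1,2] 'bd' = {A}
  T[0,2] 'cbd' = {S}

Original NTs in T[0,2] deriving "cbd": ["S"]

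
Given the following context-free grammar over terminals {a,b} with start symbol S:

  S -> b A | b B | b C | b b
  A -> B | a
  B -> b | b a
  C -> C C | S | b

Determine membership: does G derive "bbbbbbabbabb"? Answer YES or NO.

CNF form of G:
  S -> T0 A | T0 B | T0 C | T0 T0
  A -> T0 T1 | a | b
  B -> T0 T1 | b
  C -> C C | T0 A | T0 B | T0 C | T0 T0 | b
  T0 -> b
  T1 -> a

CYK table (by increasing span):
  [0..0]={A,B,C,T0}  "b"  orig:{A,B,C}
  [1..1]={A,B,C,T0}  "b"  orig:{A,B,C}
  [2..2]={A,B,C,T0}  "b"  orig:{A,B,C}
  [3..3]={A,B,C,T0}  "b"  orig:{A,B,C}
  [4..4]={A,B,C,T0}  "b"  orig:{A,B,C}
  [5..5]={A,B,C,T0}  "b"  orig:{A,B,C}
  [6..6]={A,T1}  "a"  orig:{A}
  [7..7]={A,B,C,T0}  "b"  orig:{A,B,C}
  [8..8]={A,B,C,T0}  "b"  orig:{A,B,C}
  [9..9]={A,T1}  "a"  orig:{A}
  [10..10]={A,B,C,T0}  "b"  orig:{A,B,C}
  [11..11]={A,B,C,T0}  "b"  orig:{A,B,C}
  [0..1]={C,S}  "bb"
  [1..2]={C,S}  "bb"
  [2..3]={C,S}  "bb"
  [3..4]={C,S}  "bb"
  [4..5]={C,S}  "bb"
  [5..6]={A,B,C,S}  "ba"
  [6..7]=∅  "ab"
  [7..8]={C,S}  "bb"
  [8..9]={A,B,C,S}  "ba"
  [9..10]=∅  "ab"
  [10..11]={C,S}  "bb"
  [0..2]={C,S}  "bbb"
  [1..3]={C,S}  "bbb"
  [2..4]={C,S}  "bbb"
  [3..5]={C,S}  "bbb"
  [4..6]={C,S}  "bba"
  [5..7]={C}  "bab"
  [6..8]=∅  "abb"
  [7..9]={C,S}  "bba"
  [8..10]={C}  "bab"
  [9..11]=∅  "abb"
  [0..3]={C,S}  "bbbb"
  [1..4]={C,S}  "bbbb"
  [2..5]={C,S}  "bbbb"
  [3..6]={C,S}  "bbba"
  [4..7]={C,S}  "bbab"
  [5..8]={C}  "babb"
  [6..9]=∅  "abba"
  [7..10]={C,S}  "bbab"
  [8..11]={C}  "babb"
  [0..4]={C,S}  "bbbbb"
  [1..5]={C,S}  "bbbbb"
  [2..6]={C,S}  "bbbba"
  [3..7]={C,S}  "bbbab"
  [4..8]={C,S}  "bbabb"
  [5..9]={C}  "babba"
  [6..10]=∅  "abbab"
  [7..11]={C,S}  "bbabb"
  [0..5]={C,S}  "bbbbbb"
  [1..6]={C,S}  "bbbbba"
  [2..7]={C,S}  "bbbbab"
  [3..8]={C,S}  "bbbabb"
  [4..9]={C,S}  "bbabba"
  [5..10]={C}  "babbab"
  [6..11]=∅  "abbabb"
  [0..6]={C,S}  "bbbbbba"
  [1..7]={C,S}  "bbbbbab"
  [2..8]={C,S}  "bbbbabb"
  [3..9]={C,S}  "bbbabba"
  [4..10]={C,S}  "bbabbab"
  [5..11]={C}  "babbabb"
  [0..7]={C,S}  "bbbbbbab"
  [1..8]={C,S}  "bbbbbabb"
  [2..9]={C,S}  "bbbbabba"
  [3..10]={C,S}  "bbbabbab"
  [4..11]={C,S}  "bbabbabb"
  [0..8]={C,S}  "bbbbbbabb"
  [1..9]={C,S}  "bbbbbabba"
  [2..10]={C,S}  "bbbbabbab"
  [3..11]={C,S}  "bbbabbabb"
  [0..9]={C,S}  "bbbbbbabba"
  [1..10]={C,S}  "bbbbbabbab"
  [2..11]={C,S}  "bbbbabbabb"
  [0..10]={C,S}  "bbbbbbabbab"
  [1..11]={C,S}  "bbbbbabbabb"
  [0..11]={C,S}  "bbbbbbabbabb"

S ∈ T[0,11] ⇒ YES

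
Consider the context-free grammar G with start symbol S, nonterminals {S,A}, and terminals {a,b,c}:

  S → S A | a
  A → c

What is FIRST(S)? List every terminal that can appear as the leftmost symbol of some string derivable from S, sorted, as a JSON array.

FIRST sets, iterate to fixpoint:
iter 1:
  A via A→c: +{c}
  S via S→a: +{a}
  FIRST[S]={a}  FIRST[A]={c}
iter 2: done
  FIRST[S]={a}  FIRST[A]={c}

FIRST(S) = ["a"]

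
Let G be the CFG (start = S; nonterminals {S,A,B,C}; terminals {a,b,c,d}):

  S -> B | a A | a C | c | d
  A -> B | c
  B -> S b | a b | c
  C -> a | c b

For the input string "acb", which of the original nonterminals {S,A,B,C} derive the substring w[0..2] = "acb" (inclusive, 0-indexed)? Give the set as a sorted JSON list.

Convert to CNF:
  S -> S T0 | T1 A | T1 C | T1 T0 | c | d
  A -> S T0 | T1 T0 | c
  B -> S T0 | T1 T0 | c
  C -> T2 T0 | a
  T0 -> b
  T1 -> a
  T2 -> c

CYK fill, restricted to cells inside w[0..2]:
  cell(0,0) a: {C,T1}  orig:{C}
  cell(1,1) c: {A,B,S,T2}  orig:{A,B,S}
  cell(2,2) b: {T0}  orig:{}
  cell(0,1) ac: {S}
  cell(1,2) cb: {A,B,C,S}
  cell(0,2) acb: {A,B,S}

Original NTs in T[0,2] deriving "acb": ["A", "B", "S"]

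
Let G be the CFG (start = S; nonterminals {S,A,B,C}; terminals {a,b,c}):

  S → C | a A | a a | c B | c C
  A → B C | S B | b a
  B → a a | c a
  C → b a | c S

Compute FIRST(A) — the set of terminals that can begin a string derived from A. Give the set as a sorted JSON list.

FIRST sets, iterate to fixpoint:
[1]
  A via A→b a: +{b}
  B via B→a a: +{a}
  B via B→c a: +{c}
  C via C→b a: +{b}
  C via C→c S: +{c}
  S via S→C: +{b,c}
  S via S→a A: +{a}
  FIRST[S]={a,b,c}  FIRST[A]={b}  FIRST[B]={a,c}  FIRST[C]={b,c}
[2]
  A via A→B C: +{a,c}
  FIRST[S]={a,b,c}  FIRST[A]={a,b,c}  FIRST[B]={a,c}  FIRST[C]={b,c}
[3] done
  FIRST[S]={a,b,c}  FIRST[A]={a,b,c}  FIRST[B]={a,c}  FIRST[C]={b,c}

FIRST(A) = ["a", "b", "c"]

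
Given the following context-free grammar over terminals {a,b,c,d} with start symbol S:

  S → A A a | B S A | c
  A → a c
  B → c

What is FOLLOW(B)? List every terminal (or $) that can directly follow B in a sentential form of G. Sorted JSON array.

Compute FIRST by fixpoint:
[1]
  A via A→a c: +{a}
  B via B→c: +{c}
  S via S→A A a: +{a}
  S via S→B S A: +{c}
  FIRST[S]={a,c}  FIRST[A]={a}  FIRST[B]={c}
[2] (stable)
  FIRST[S]={a,c}  FIRST[A]={a}  FIRST[B]={c}

FOLLOW sets:
initialize: $ ∈ FOLLOW(S)
round 1:
  S→A A a: FOLLOW(A) ⊇ FIRST(A) = {a}; new: +{a}
  S→B S A: FOLLOW(B) ⊇ FIRST(S) = {a,c}; new: +{a,c}
  S→B S A: FOLLOW(S) ⊇ FIRST(A) = {a}; new: +{a}
  S→B S A: FOLLOW(A) ⊇ FOLLOW(S) ⊇ {$,a}; new: +{$}
  FOLLOW[S]={$,a}  FOLLOW[A]={$,a}  FOLLOW[B]={a,c}
round 2: done
  FOLLOW[S]={$,a}  FOLLOW[A]={$,a}  FOLLOW[B]={a,c}

FOLLOW(B) = ["a", "c"]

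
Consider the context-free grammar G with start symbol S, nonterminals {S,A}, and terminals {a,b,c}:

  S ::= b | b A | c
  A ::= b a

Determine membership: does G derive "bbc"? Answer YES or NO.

CNF form of G:
  S -> T0 A | b | c
  A -> T0 T1
  T0 -> b
  T1 -> a

CYK table (by increasing span):
  cell(0,0) b: {S,T0}  orig:{S}
  cell(1,1) b: {S,T0}  orig:{S}
  cell(2,2) c: {S}
  cell(0,1) bb: ∅
  cell(1,2) bc: ∅
  cell(0,2) bbc: ∅

S ∉ T[0,2] ⇒ NO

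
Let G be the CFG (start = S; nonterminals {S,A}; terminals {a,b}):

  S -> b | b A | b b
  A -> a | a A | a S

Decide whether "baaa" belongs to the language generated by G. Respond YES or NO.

Convert to CNF:
  S -> T1 A | T1 T1 | b
  A -> T0 A | T0 S | a
  T0 -> a
  T1 -> b

Fill CYK table bottom-up:
  T[0,0] 'b' = {S,T1}  orig:{S}
  T[1,1] 'a' = {A,T0}  orig:{A}
  T[2,2] 'a' = {A,T0}  orig:{A}
  T[3,3] 'a' = {A,T0}  orig:{A}
  T[0,1] 'ba' = {S}
  T[1,2] 'aa' = {A}
  T[2,3] 'aa' = {A}
  T[0,2] 'baa' = {S}
  T[1,3] 'aaa' = {A}
  T[0,3] 'baaa' = {S}

S ∈ T[0,3] ⇒ YES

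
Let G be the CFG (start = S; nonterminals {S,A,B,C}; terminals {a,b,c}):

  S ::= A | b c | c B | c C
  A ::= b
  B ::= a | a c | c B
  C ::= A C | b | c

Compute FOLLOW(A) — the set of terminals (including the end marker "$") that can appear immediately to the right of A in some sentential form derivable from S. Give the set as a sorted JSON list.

FIRST sets, iterate to fixpoint:
[1]
  A via A→b: +{b}
  B via B→a: +{a}
  B via B→c B: +{c}
  C via C→A C: +{b}
  C via C→c: +{c}
  S via S→A: +{b}
  S via S→c B: +{c}
  FIRST[S]={b,c}  FIRST[A]={b}  FIRST[B]={a,c}  FIRST[C]={b,c}
[2] (no change)
  FIRST[S]={b,c}  FIRST[A]={b}  FIRST[B]={a,c}  FIRST[C]={b,c}

FOLLOW iteration:
seed FOLLOW(S) with $
pass 1:
  C→A C: FOLLOW(A) ⊇ FIRST(C) = {b,c}; new: +{b,c}
  S→A: FOLLOW(A) ⊇ FOLLOW(S) ⊇ {$}; new: +{$}
  S→c B: FOLLOW(B) ⊇ FOLLOW(S) ⊇ {$}; new: +{$}
  S→c C: FOLLOW(C) ⊇ FOLLOW(S) ⊇ {$}; new: +{$}
  FOLLOW[S]={$}  FOLLOW[A]={$,b,c}  FOLLOW[B]={$}  FOLLOW[C]={$}
pass 2: (no change)
  FOLLOW[S]={$}  FOLLOW[A]={$,b,c}  FOLLOW[B]={$}  FOLLOW[C]={$}

FOLLOW(A) = ["$", "b", "c"]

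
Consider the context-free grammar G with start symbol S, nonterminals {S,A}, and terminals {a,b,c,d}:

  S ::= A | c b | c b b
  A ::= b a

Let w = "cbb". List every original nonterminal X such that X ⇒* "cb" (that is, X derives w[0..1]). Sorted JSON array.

CNF form of G:
  S -> T0 T1 | T2 T0 | T2 X3
  A -> T0 T1
  T0 -> b
  T1 -> a
  T2 -> c
  X3 -> T0 T0

CYK table (by increasing span) (cells [i..j] with 0 ≤ i ≤ j ≤ 1 only):
  T[0,0] 'c' = {T2}  orig:{}
  T[1,1] 'b' = {T0}  orig:{}
  T[0,1] 'cb' = {S}

Original NTs in T[0,1] deriving "cb": ["S"]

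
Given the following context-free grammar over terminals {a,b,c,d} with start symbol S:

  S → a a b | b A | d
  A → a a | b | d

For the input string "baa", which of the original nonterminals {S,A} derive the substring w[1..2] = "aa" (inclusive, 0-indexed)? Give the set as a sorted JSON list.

Convert to CNF:
  S -> T0 X2 | T1 A | d
  A -> T0 T0 | b | d
  T0 -> a
  T1 -> b
  X2 -> T0 T1

CYK table (by increasing span) (cells [i..j] with 1 ≤ i ≤ j ≤ 2 only):
  T[1,1] 'a' = {T0}  orig:{}
  T[2,2] 'a' = {T0}  orig:{}
  T[1,2] 'aa' = {A}

Original NTs in T[1,2] deriving "aa": ["A"]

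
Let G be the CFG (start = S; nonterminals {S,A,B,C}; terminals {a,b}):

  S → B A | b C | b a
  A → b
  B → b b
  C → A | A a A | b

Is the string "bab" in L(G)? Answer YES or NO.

CNF form of G:
  S -> B A | T0 C | T0 T1
  A -> b
  B -> T0 T0
  C -> A X2 | b
  T0 -> b
  T1 -> a
  X2 -> T1 A

CYK table (by increasing span):
  cell(0,0) b: {A,C,T0}  orig:{A,C}
  cell(1,1) a: {T1}  orig:{}
  cell(2,2) b: {A,C,T0}  orig:{A,C}
  cell(0,1) ba: {S}
  cell(1,2) ab: {X2}  orig:{}
  cell(0,2) bab: {C}

S ∉ T[0,2] ⇒ NO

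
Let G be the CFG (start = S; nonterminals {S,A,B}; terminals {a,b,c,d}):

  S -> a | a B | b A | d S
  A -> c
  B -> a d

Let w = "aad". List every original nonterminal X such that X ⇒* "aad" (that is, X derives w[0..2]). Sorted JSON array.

Convert to CNF:
  S -> T0 B | T1 S | T2 A | a
  A -> c
  B -> T0 T1
  T0 -> a
  T1 -> d
  T2 -> b

Fill CYK table bottom-up, restricted to cells inside w[0..2]:
  T[0,0] 'a' = {S,T0}  orig:{S}
  T[1,1] 'a' = {S,T0}  orig:{S}
  T[2,2] 'd' = {T1}  orig:{}
  T[0,1] 'aa' = ∅
  T[1,2] 'ad' = {B}
  T[0,2] 'aad' = {S}

Original NTs in T[0,2] deriving "aad": ["S"]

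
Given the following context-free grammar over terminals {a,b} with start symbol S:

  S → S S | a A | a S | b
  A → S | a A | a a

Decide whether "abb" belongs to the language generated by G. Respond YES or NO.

Convert to CNF:
  S -> S S | T0 A | T0 S | b
  A -> S S | T0 A | T0 S | T0 T0 | b
  T0 -> a

CYK table (by increasing span):
  cell(0,0) a: {T0}  orig:{}
  cell(1,1) b: {A,S}
  cell(2,2) b: {A,S}
  cell(0,1) ab: {A,S}
  cell(1,2) bb: {A,S}
  cell(0,2) abb: {A,S}

S ∈ T[0,2] ⇒ YES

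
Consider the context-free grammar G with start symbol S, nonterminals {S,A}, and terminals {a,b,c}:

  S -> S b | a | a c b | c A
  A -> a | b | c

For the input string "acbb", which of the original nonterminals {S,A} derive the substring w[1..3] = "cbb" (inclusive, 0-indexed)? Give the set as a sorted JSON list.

CNF form of G:
  S -> S T0 | T1 X3 | T2 A | a
  A -> a | b | c
  T0 -> b
  T1 -> a
  T2 -> c
  X3 -> T2 T0

CYK table (by increasing span) (cells [i..j] with 1 ≤ i ≤ j ≤ 3 only):
  cell(1,1) c: {A,T2}  orig:{A}
  cell(2,2) b: {A,T0}  orig:{A}
  cell(3,3) b: {A,T0}  orig:{A}
  cell(1,2) cb: {S,X3}  orig:{S}
  cell(2,3) bb: ∅
  cell(1,3) cbb: {S}

Original NTs in T[1,3] deriving "cbb": ["S"]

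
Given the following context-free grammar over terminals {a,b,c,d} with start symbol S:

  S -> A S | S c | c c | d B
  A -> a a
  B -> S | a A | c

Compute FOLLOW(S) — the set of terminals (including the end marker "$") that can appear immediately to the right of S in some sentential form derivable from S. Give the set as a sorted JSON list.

FIRST sets, iterate to fixpoint:
pass 1:
  A via A→a a: +{a}
  B via B→a A: +{a}
  B via B→c: +{c}
  S via S→A S: +{a}
  S via S→c c: +{c}
  S via S→d B: +{d}
  FIRST(S)={a,c,d}  FIRST(A)={a}  FIRST(B)={a,c}
pass 2:
  B via B→S: +{d}
  FIRST(S)={a,c,d}  FIRST(A)={a}  FIRST(B)={a,c,d}
pass 3: done
  FIRST(S)={a,c,d}  FIRST(A)={a}  FIRST(B)={a,c,d}

Compute FOLLOW by fixpoint:
initialize: $ ∈ FOLLOW(S)
round 1:
  S→A S: FOLLOW(A) ⊇ FIRST(S) = {a,c,d}; new: +{a,c,d}
  S→S c: FOLLOW(S) ⊇ FIRST(c) = {c}; new: +{c}
  S→d B: FOLLOW(B) ⊇ FOLLOW(S) ⊇ {$,c}; new: +{$,c}
  FOLLOW[S]={$,c}  FOLLOW[A]={a,c,d}  FOLLOW[B]={$,c}
round 2:
  B→a A: FOLLOW(A) ⊇ FOLLOW(B) ⊇ {$,c}; new: +{$}
  FOLLOW[S]={$,c}  FOLLOW[A]={$,a,c,d}  FOLLOW[B]={$,c}
round 3: — fixpoint
  FOLLOW[S]={$,c}  FOLLOW[A]={$,a,c,d}  FOLLOW[B]={$,c}

FOLLOW(S) = ["$", "c"]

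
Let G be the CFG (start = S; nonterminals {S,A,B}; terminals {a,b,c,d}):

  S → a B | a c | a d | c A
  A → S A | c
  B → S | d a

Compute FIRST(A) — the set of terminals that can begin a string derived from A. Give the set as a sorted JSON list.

FIRST iteration:
pass 1:
  A via A→c: +{c}
  B via B→d a: +{d}
  S via S→a B: +{a}
  S via S→c A: +{c}
  FIRST[S]={a,c}  FIRST[A]={c}  FIRST[B]={d}
pass 2:
  A via A→S A: +{a}
  B via B→S: +{a,c}
  FIRST[S]={a,c}  FIRST[A]={a,c}  FIRST[B]={a,c,d}
pass 3: (stable)
  FIRST[S]={a,c}  FIRST[A]={a,c}  FIRST[B]={a,c,d}

FIRST(A) = ["a", "c"]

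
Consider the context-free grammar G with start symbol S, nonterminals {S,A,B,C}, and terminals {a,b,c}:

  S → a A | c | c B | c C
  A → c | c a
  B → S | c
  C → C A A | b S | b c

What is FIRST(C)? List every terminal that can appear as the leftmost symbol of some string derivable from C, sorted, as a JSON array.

FIRST iteration:
[1]
  A via A→c: +{c}
  B via B→c: +{c}
  C via C→b S: +{b}
  S via S→a A: +{a}
  S via S→c: +{c}
  FIRST(S)={a,c}  FIRST(A)={c}  FIRST(B)={c}  FIRST(C)={b}
[2]
  B via B→S: +{a}
  FIRST(S)={a,c}  FIRST(A)={c}  FIRST(B)={a,c}  FIRST(C)={b}
[3] (stable)
  FIRST(S)={a,c}  FIRST(A)={c}  FIRST(B)={a,c}  FIRST(C)={b}

FIRST(C) = ["b"]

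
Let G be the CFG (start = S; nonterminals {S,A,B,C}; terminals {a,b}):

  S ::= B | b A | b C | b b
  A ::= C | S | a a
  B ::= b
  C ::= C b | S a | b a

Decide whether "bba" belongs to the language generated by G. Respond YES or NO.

CNF form of G:
  S -> T0 A | T0 C | T0 T0 | b
  A -> C T0 | S T1 | T0 A | T0 C | T0 T0 | T0 T1 | T1 T1 | b
  B -> b
  C -> C T0 | S T1 | T0 T1
  T0 -> b
  T1 -> a

CYK table (by increasing span):
  [0..0]={A,B,S,T0}  "b"  orig:{A,B,S}
  [1..1]={A,B,S,T0}  "b"  orig:{A,B,S}
  [2..2]={T1}  "a"  orig:{}
  [0..1]={A,S}  "bb"
  [1..2]={A,C}  "ba"
  [0..2]={A,C,S}  "bba"

S ∈ T[0,2] ⇒ YES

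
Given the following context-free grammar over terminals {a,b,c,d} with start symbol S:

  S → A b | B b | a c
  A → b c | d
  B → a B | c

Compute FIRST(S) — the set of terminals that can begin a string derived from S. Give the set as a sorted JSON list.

FIRST sets, iterate to fixpoint:
[1]
  A via A→b c: +{b}
  A via A→d: +{d}
  B via B→a B: +{a}
  B via B→c: +{c}
  S via S→A b: +{b,d}
  S via S→B b: +{a,c}
  FIRST[S]={a,b,c,d}  FIRST[A]={b,d}  FIRST[B]={a,c}
[2] (no change)
  FIRST[S]={a,b,c,d}  FIRST[A]={b,d}  FIRST[B]={a,c}

FIRST(S) = ["a", "b", "c", "d"]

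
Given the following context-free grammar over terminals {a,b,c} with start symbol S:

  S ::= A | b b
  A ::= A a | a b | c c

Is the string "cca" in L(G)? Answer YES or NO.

Convert to CNF:
  S -> A T0 | T0 T1 | T1 T1 | T2 T2
  A -> A T0 | T0 T1 | T2 T2
  T0 -> a
  T1 -> b
  T2 -> c

CYK table (by increasing span):
  T[0,0] 'c' = {T2}  orig:{}
  T[1,1] 'c' = {T2}  orig:{}
  T[2,2] 'a' = {T0}  orig:{}
  T[0,1] 'cc' = {A,S}
  T[1,2] 'ca' = ∅
  T[0,2] 'cca' = {A,S}

S ∈ T[0,2] ⇒ YES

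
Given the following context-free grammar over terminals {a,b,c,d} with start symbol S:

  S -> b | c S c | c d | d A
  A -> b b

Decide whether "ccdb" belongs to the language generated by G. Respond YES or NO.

CNF form of G:
  S -> T1 T2 | T1 X3 | T2 A | b
  A -> T0 T0
  T0 -> b
  T1 -> c
  T2 -> d
  X3 -> S T1

CYK table (by increasing span):
  [0..0]={T1}  "c"  orig:{}
  [1..1]={T1}  "c"  orig:{}
  [2..2]={T2}  "d"  orig:{}
  [3..3]={S,T0}  "b"  orig:{S}
  [0..1]=∅  "cc"
  [1..2]={S}  "cd"
  [2..3]=∅  "db"
  [0..2]=∅  "ccd"
  [1..3]=∅  "cdb"
  [0..3]=∅  "ccdb"

S ∉ T[0,3] ⇒ NO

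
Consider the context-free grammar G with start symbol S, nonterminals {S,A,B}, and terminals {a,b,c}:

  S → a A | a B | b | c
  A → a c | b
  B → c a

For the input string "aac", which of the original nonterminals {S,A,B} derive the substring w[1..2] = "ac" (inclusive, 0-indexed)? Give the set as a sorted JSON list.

Convert to CNF:
  S -> T0 A | T0 B | b | c
  A -> T0 T1 | b
  B -> T1 T0
  T0 -> a
  T1 -> c

CYK table (by increasing span) (cells [i..j] with 1 ≤ i ≤ j ≤ 2 only):
  [1..1]={T0}  "a"  orig:{}
  [2..2]={S,T1}  "c"  orig:{S}
  [1..2]={A}  "ac"

Original NTs in T[1,2] deriving "ac": ["A"]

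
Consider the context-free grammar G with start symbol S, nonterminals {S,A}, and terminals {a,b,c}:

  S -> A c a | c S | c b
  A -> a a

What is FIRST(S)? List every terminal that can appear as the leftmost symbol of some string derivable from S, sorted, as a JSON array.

FIRST iteration:
[1]
  A via A→a a: +{a}
  S via S→A c a: +{a}
  S via S→c S: +{c}
  S: {a,c}  A: {a}
[2] — fixpoint
  S: {a,c}  A: {a}

FIRST(S) = ["a", "c"]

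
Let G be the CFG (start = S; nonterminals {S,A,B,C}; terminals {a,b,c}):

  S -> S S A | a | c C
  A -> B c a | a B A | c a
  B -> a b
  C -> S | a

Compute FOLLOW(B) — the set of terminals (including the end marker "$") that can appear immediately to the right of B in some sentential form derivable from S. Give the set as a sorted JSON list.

FIRST sets, iterate to fixpoint:
[1]
  A via A→a B A: +{a}
  A via A→c a: +{c}
  B via B→a b: +{a}
  C via C→a: +{a}
  S via S→a: +{a}
  S via S→c C: +{c}
  FIRST(S)={a,c}  FIRST(A)={a,c}  FIRST(B)={a}  FIRST(C)={a}
[2]
  C via C→S: +{c}
  FIRST(S)={a,c}  FIRST(A)={a,c}  FIRST(B)={a}  FIRST(C)={a,c}
[3] (stable)
  FIRST(S)={a,c}  FIRST(A)={a,c}  FIRST(B)={a}  FIRST(C)={a,c}

Compute FOLLOW by fixpoint:
initialize: $ ∈ FOLLOW(S)
iter 1:
  A→B c a: FOLLOW(B) ⊇ FIRST(c) = {c}; new: +{c}
  A→a B A: FOLLOW(B) ⊇ FIRST(A) = {a,c}; new: +{a}
  S→S S A: FOLLOW(S) ⊇ FIRST(S) = {a,c}; new: +{a,c}
  S→S S A: FOLLOW(A) ⊇ FOLLOW(S) ⊇ {$,a,c}; new: +{$,a,c}
  S→c C: FOLLOW(C) ⊇ FOLLOW(S) ⊇ {$,a,c}; new: +{$,a,c}
  S: {$,a,c}  A: {$,a,c}  B: {a,c}  C: {$,a,c}
iter 2: done
  S: {$,a,c}  A: {$,a,c}  B: {a,c}  C: {$,a,c}

FOLLOW(B) = ["a", "c"]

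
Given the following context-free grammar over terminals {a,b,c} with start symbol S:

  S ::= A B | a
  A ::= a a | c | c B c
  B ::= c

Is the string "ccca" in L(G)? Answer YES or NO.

CNF form of G:
  S -> A B | a
  A -> T0 T0 | T1 X2 | c
  B -> c
  T0 -> a
  T1 -> c
  X2 -> B T1

CYK table (by increasing span):
  T[0,0] 'c' = {A,B,T1}  orig:{A,B}
  T[1,1] 'c' = {A,B,T1}  orig:{A,B}
  T[2,2] 'c' = {A,B,T1}  orig:{A,B}
  T[3,3] 'a' = {S,T0}  orig:{S}
  T[0,1] 'cc' = {S,X2}  orig:{S}
  T[1,2] 'cc' = {S,X2}  orig:{S}
  T[2,3] 'ca' = ∅
  T[0,2] 'ccc' = {A}
  T[1,3] 'cca' = ∅
  T[0,3] 'ccca' = ∅

S ∉ T[0,3] ⇒ NO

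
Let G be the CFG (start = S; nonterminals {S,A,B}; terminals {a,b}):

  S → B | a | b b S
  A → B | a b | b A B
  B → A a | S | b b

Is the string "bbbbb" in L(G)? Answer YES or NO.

Convert to CNF:
  S -> A T0 | T1 T1 | T1 X5 | a
  A -> A T0 | T0 T1 | T1 T1 | T1 X2 | T1 X3 | a
  B -> A T0 | T1 T1 | T1 X4 | a
  T0 -> a
  T1 -> b
  X2 -> A B
  X3 -> T1 S
  X4 -> T1 S
  X5 -> T1 S

CYK fill:
  [0..0]={T1}  "b"  orig:{}
  [1..1]={T1}  "b"  orig:{}
  [2..2]={T1}  "b"  orig:{}
  [3..3]={T1}  "b"  orig:{}
  [4..4]={T1}  "b"  orig:{}
  [0..1]={A,B,S}  "bb"
  [1..2]={A,B,S}  "bb"
  [2..3]={A,B,S}  "bb"
  [3..4]={A,B,S}  "bb"
  [0..2]={X3,X4,X5}  "bbb"  orig:{}
  [1..3]={X3,X4,X5}  "bbb"  orig:{}
  [2..4]={X3,X4,X5}  "bbb"  orig:{}
  [0..3]={A,B,S,X2}  "bbbb"  orig:{A,B,S}
  [1..4]={A,B,S,X2}  "bbbb"  orig:{A,B,S}
  [0..4]={A,X3,X4,X5}  "bbbbb"  orig:{A}

S ∉ T[0,4] ⇒ NO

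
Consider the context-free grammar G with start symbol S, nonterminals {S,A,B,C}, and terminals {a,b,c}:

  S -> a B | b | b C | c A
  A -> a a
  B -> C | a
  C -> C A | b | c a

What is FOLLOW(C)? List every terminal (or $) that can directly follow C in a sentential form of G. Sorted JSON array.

FIRST sets, iterate to fixpoint:
iter 1:
  A via A→a a: +{a}
  B via B→a: +{a}
  C via C→b: +{b}
  C via C→c a: +{c}
  S via S→a B: +{a}
  S via S→b: +{b}
  S via S→c A: +{c}
  FIRST[S]={a,b,c}  FIRST[A]={a}  FIRST[B]={a}  FIRST[C]={b,c}
iter 2:
  B via B→C: +{b,c}
  FIRST[S]={a,b,c}  FIRST[A]={a}  FIRST[B]={a,b,c}  FIRST[C]={b,c}
iter 3: (no change)
  FIRST[S]={a,b,c}  FIRST[A]={a}  FIRST[B]={a,b,c}  FIRST[C]={b,c}

FOLLOW sets:
seed FOLLOW(S) with $
iter 1:
  C→C A: FOLLOW(C) ⊇ FIRST(A) = {a}; new: +{a}
  C→C A: FOLLOW(A) ⊇ FOLLOW(C) ⊇ {a}; new: +{a}
  S→a B: FOLLOW(B) ⊇ FOLLOW(S) ⊇ {$}; new: +{$}
  S→b C: FOLLOW(C) ⊇ FOLLOW(S) ⊇ {$}; new: +{$}
  S→c A: FOLLOW(A) ⊇ FOLLOW(S) ⊇ {$}; new: +{$}
  FOLLOW[S]={$}  FOLLOW[A]={$,a}  FOLLOW[B]={$}  FOLLOW[C]={$,a}
iter 2: done
  FOLLOW[S]={$}  FOLLOW[A]={$,a}  FOLLOW[B]={$}  FOLLOW[C]={$,a}

FOLLOW(C) = ["$", "a"]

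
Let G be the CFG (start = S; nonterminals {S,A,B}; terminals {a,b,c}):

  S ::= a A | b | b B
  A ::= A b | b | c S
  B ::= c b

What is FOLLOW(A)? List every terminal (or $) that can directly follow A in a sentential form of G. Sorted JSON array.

FIRST iteration:
round 1:
  A via A→b: +{b}
  A via A→c S: +{c}
  B via B→c b: +{c}
  S via S→a A: +{a}
  S via S→b: +{b}
  FIRST(S)={a,b}  FIRST(A)={b,c}  FIRST(B)={c}
round 2: — fixpoint
  FIRST(S)={a,b}  FIRST(A)={b,c}  FIRST(B)={c}

FOLLOW sets:
initialize: $ ∈ FOLLOW(S)
round 1:
  A→A b: FOLLOW(A) ⊇ FIRST(b) = {b}; new: +{b}
  A→c S: FOLLOW(S) ⊇ FOLLOW(A) ⊇ {b}; new: +{b}
  S→a A: FOLLOW(A) ⊇ FOLLOW(S) ⊇ {$,b}; new: +{$}
  S→b B: FOLLOW(B) ⊇ FOLLOW(S) ⊇ {$,b}; new: +{$,b}
  FOLLOW[S]={$,b}  FOLLOW[A]={$,b}  FOLLOW[B]={$,b}
round 2: done
  FOLLOW[S]={$,b}  FOLLOW[A]={$,b}  FOLLOW[B]={$,b}

FOLLOW(A) = ["$", "b"]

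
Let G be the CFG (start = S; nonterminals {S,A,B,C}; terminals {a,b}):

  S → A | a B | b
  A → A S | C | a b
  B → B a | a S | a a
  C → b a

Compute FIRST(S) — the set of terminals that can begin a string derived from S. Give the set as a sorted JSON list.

FIRST iteration:
iter 1:
  A via A→a b: +{a}
  B via B→a S: +{a}
  C via C→b a: +{b}
  S via S→A: +{a}
  S via S→b: +{b}
  S: {a,b}  A: {a}  B: {a}  C: {b}
iter 2:
  A via A→C: +{b}
  S: {a,b}  A: {a,b}  B: {a}  C: {b}
iter 3: (no change)
  S: {a,b}  A: {a,b}  B: {a}  C: {b}

FIRST(S) = ["a", "b"]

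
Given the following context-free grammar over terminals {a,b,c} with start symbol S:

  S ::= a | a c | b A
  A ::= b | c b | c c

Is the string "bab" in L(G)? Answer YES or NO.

CNF form of G:
  S -> T1 A | T2 T0 | a
  A -> T0 T0 | T0 T1 | b
  T0 -> c
  T1 -> b
  T2 -> a

CYK fill:
  cell(0,0) b: {A,T1}  orig:{A}
  cell(1,1) a: {S,T2}  orig:{S}
  cell(2,2) b: {A,T1}  orig:{A}
  cell(0,1) ba: ∅
  cell(1,2) ab: ∅
  cell(0,2) bab: ∅

S ∉ T[0,2] ⇒ NO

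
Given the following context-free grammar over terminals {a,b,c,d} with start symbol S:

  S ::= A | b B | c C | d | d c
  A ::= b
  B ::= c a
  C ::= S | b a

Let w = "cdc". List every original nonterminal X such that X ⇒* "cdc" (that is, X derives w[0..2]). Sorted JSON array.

Convert to CNF:
  S -> T0 C | T2 B | T3 T0 | b | d
  A -> b
  B -> T0 T1
  C -> T0 C | T2 B | T2 T1 | T3 T0 | b | d
  T0 -> c
  T1 -> a
  T2 -> b
  T3 -> d

Fill CYK table bottom-up, restricted to cells inside w[0..2]:
  T[0,0] 'c' = {T0}  orig:{}
  T[1,1] 'd' = {C,S,T3}  orig:{C,S}
  T[2,2] 'c' = {T0}  orig:{}
  T[0,1] 'cd' = {C,S}
  T[1,2] 'dc' = {C,S}
  T[0,2] 'cdc' = {C,S}

Original NTs in T[0,2] deriving "cdc": ["C", "S"]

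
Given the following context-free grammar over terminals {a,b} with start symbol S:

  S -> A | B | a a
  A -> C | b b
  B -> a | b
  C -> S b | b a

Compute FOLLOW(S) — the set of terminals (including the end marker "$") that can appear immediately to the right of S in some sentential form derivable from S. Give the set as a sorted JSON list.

FIRST sets, iterate to fixpoint:
round 1:
  A via A→b b: +{b}
  B via B→a: +{a}
  B via B→b: +{b}
  C via C→b a: +{b}
  S via S→A: +{b}
  S via S→B: +{a}
  FIRST(S)={a,b}  FIRST(A)={b}  FIRST(B)={a,b}  FIRST(C)={b}
round 2:
  C via C→S b: +{a}
  FIRST(S)={a,b}  FIRST(A)={b}  FIRST(B)={a,b}  FIRST(C)={a,b}
round 3:
  A via A→C: +{a}
  FIRST(S)={a,b}  FIRST(A)={a,b}  FIRST(B)={a,b}  FIRST(C)={a,b}
round 4: done
  FIRST(S)={a,b}  FIRST(A)={a,b}  FIRST(B)={a,b}  FIRST(C)={a,b}

FOLLOW sets:
seed FOLLOW(S) with $
pass 1:
  C→S b: FOLLOW(S) ⊇ FIRST(b) = {b}; new: +{b}
  S→A: FOLLOW(A) ⊇ FOLLOW(S) ⊇ {$,b}; new: +{$,b}
  S→B: FOLLOW(B) ⊇ FOLLOW(S) ⊇ {$,b}; new: +{$,b}
  FOLLOW(S)={$,b}  FOLLOW(A)={$,b}  FOLLOW(B)={$,b}  FOLLOW(C)={}
pass 2:
  A→C: FOLLOW(C) ⊇ FOLLOW(A) ⊇ {$,b}; new: +{$,b}
  FOLLOW(S)={$,b}  FOLLOW(A)={$,b}  FOLLOW(B)={$,b}  FOLLOW(C)={$,b}
pass 3: — fixpoint
  FOLLOW(S)={$,b}  FOLLOW(A)={$,b}  FOLLOW(B)={$,b}  FOLLOW(C)={$,b}

FOLLOW(S) = ["$", "b"]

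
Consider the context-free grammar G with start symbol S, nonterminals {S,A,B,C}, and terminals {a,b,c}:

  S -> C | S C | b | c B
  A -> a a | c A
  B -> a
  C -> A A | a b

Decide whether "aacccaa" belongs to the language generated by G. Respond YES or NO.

Convert to CNF:
  S -> A A | S C | T0 T2 | T1 B | b
  A -> T0 T0 | T1 A
  B -> a
  C -> A A | T0 T2
  T0 -> a
  T1 -> c
  T2 -> b

CYK fill:
  T[0,0] 'a' = {B,T0}  orig:{B}
  T[1,1] 'a' = {B,T0}  orig:{B}
  T[2,2] 'c' = {T1}  orig:{}
  T[3,3] 'c' = {T1}  orig:{}
  T[4,4] 'c' = {T1}  orig:{}
  T[5,5] 'a' = {B,T0}  orig:{B}
  T[6,6] 'a' = {B,T0}  orig:{B}
  T[0,1] 'aa' = {A}
  T[1,2] 'ac' = ∅
  T[2,3] 'cc' = ∅
  T[3,4] 'cc' = ∅
  T[4,5] 'ca' = {S}
  T[5,6] 'aa' = {A}
  T[0,2] 'aac' = ∅
  T[1,3] 'acc' = ∅
  T[2,4] 'ccc' = ∅
  T[3,5] 'cca' = ∅
  T[4,6] 'caa' = {A}
  T[0,3] 'aacc' = ∅
  T[1,4] 'accc' = ∅
  T[2,5] 'ccca' = ∅
  T[3,6] 'ccaa' = {A}
  T[0,4] 'aaccc' = ∅
  T[1,5] 'accca' = ∅
  T[2,6] 'cccaa' = {A}
  T[0,5] 'aaccca' = ∅
  T[1,6] 'acccaa' = ∅
  T[0,6] 'aacccaa' = {C,S}

S ∈ T[0,6] ⇒ YES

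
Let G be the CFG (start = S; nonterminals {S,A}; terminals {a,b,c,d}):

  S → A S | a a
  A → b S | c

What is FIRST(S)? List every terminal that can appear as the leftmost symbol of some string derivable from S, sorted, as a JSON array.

FIRST sets, iterate to fixpoint:
iter 1:
  A via A→b S: +{b}
  A via A→c: +{c}
  S via S→A S: +{b,c}
  S via S→a a: +{a}
  FIRST[S]={a,b,c}  FIRST[A]={b,c}
iter 2: (no change)
  FIRST[S]={a,b,c}  FIRST[A]={b,c}

FIRST(S) = ["a", "b", "c"]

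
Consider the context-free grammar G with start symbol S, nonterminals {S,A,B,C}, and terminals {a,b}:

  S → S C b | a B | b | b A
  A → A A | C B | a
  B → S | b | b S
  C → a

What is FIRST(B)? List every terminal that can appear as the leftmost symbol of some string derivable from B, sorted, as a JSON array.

FIRST iteration:
pass 1:
  A via A→a: +{a}
  B via B→b: +{b}
  C via C→a: +{a}
  S via S→a B: +{a}
  S via S→b: +{b}
  S: {a,b}  A: {a}  B: {b}  C: {a}
pass 2:
  B via B→S: +{a}
  S: {a,b}  A: {a}  B: {a,b}  C: {a}
pass 3: (no change)
  S: {a,b}  A: {a}  B: {a,b}  C: {a}

FIRST(B) = ["a", "b"]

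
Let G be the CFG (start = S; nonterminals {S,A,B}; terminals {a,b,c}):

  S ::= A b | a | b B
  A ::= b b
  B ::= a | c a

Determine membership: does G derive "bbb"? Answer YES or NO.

Convert to CNF:
  S -> A T0 | T0 B | a
  A -> T0 T0
  B -> T1 T2 | a
  T0 -> b
  T1 -> c
  T2 -> a

CYK fill:
  T[0,0] 'b' = {T0}  orig:{}
  T[1,1] 'b' = {T0}  orig:{}
  T[2,2] 'b' = {T0}  orig:{}
  T[0,1] 'bb' = {A}
  T[1,2] 'bb' = {A}
  T[0,2] 'bbb' = {S}

S ∈ T[0,2] ⇒ YES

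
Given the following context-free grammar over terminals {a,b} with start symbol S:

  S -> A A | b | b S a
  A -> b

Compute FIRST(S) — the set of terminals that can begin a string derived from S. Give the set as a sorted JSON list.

FIRST iteration:
[1]
  A via A→b: +{b}
  S via S→A A: +{b}
  FIRST[S]={b}  FIRST[A]={b}
[2] done
  FIRST[S]={b}  FIRST[A]={b}

FIRST(S) = ["b"]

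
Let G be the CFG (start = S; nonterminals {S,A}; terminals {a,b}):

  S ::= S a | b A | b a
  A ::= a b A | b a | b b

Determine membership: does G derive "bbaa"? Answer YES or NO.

Convert to CNF:
  S -> S T0 | T1 A | T1 T0
  A -> T0 X2 | T1 T0 | T1 T1
  T0 -> a
  T1 -> b
  X2 -> T1 A

CYK fill:
  cell(0,0) b: {T1}  orig:{}
  cell(1,1) b: {T1}  orig:{}
  cell(2,2) a: {T0}  orig:{}
  cell(3,3) a: {T0}  orig:{}
  cell(0,1) bb: {A}
  cell(1,2) ba: {A,S}
  cell(2,3) aa: ∅
  cell(0,2) bba: {S,X2}  orig:{S}
  cell(1,3) baa: {S}
  cell(0,3) bbaa: {S}

S ∈ T[0,3] ⇒ YES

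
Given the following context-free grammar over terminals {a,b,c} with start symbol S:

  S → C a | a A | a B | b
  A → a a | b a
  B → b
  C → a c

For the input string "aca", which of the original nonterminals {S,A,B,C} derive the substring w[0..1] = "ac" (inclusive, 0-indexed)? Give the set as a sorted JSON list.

Convert to CNF:
  S -> C T0 | T0 A | T0 B | b
  A -> T0 T0 | T1 T0
  B -> b
  C -> T0 T2
  T0 -> a
  T1 -> b
  T2 -> c

CYK fill (cells [i..j] with 0 ≤ i ≤ j ≤ 1 only):
  T[0,0] 'a' = {T0}  orig:{}
  T[1,1] 'c' = {T2}  orig:{}
  T[0,1] 'ac' = {C}

Original NTs in T[0,1] deriving "ac": ["C"]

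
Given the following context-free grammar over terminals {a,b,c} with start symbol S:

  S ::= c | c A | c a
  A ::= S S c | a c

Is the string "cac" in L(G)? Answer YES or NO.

CNF form of G:
  S -> T0 A | T0 T1 | c
  A -> S X2 | T1 T0
  T0 -> c
  T1 -> a
  X2 -> S T0

CYK fill:
  cell(0,0) c: {S,T0}  orig:{S}
  cell(1,1) a: {T1}  orig:{}
  cell(2,2) c: {S,T0}  orig:{S}
  cell(0,1) ca: {S}
  cell(1,2) ac: {A}
  cell(0,2) cac: {S,X2}  orig:{S}

S ∈ T[0,2] ⇒ YES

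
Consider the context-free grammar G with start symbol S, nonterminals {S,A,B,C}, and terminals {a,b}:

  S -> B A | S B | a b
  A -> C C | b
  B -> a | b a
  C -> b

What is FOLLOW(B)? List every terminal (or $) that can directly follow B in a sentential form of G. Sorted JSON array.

Compute FIRST by fixpoint:
round 1:
  A via A→b: +{b}
  B via B→a: +{a}
  B via B→b a: +{b}
  C via C→b: +{b}
  S via S→B A: +{a,b}
  FIRST(S)={a,b}  FIRST(A)={b}  FIRST(B)={a,b}  FIRST(C)={b}
round 2: done
  FIRST(S)={a,b}  FIRST(A)={b}  FIRST(B)={a,b}  FIRST(C)={b}

FOLLOW sets:
FOLLOW(S) := {$}
[1]
  A→C C: FOLLOW(C) ⊇ FIRST(C) = {b}; new: +{b}
  S→B A: FOLLOW(B) ⊇ FIRST(A) = {b}; new: +{b}
  S→B A: FOLLOW(A) ⊇ FOLLOW(S) ⊇ {$}; new: +{$}
  S→S B: FOLLOW(S) ⊇ FIRST(B) = {a,b}; new: +{a,b}
  S→S B: FOLLOW(B) ⊇ FOLLOW(S) ⊇ {$,a,b}; new: +{$,a}
  S: {$,a,b}  A: {$}  B: {$,a,b}  C: {b}
[2]
  A→C C: FOLLOW(C) ⊇ FOLLOW(A) ⊇ {$}; new: +{$}
  S→B A: FOLLOW(A) ⊇ FOLLOW(S) ⊇ {$,a,b}; new: +{a,b}
  S: {$,a,b}  A: {$,a,b}  B: {$,a,b}  C: {$,b}
[3]
  A→C C: FOLLOW(C) ⊇ FOLLOW(A) ⊇ {$,a,b}; new: +{a}
  S: {$,a,b}  A: {$,a,b}  B: {$,a,b}  C: {$,a,b}
[4] — fixpoint
  S: {$,a,b}  A: {$,a,b}  B: {$,a,b}  C: {$,a,b}

FOLLOW(B) = ["$", "a", "b"]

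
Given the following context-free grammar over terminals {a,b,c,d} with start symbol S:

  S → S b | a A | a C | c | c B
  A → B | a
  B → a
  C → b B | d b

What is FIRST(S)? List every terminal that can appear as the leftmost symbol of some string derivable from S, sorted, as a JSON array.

Compute FIRST by fixpoint:
iter 1:
  A via A→a: +{a}
  B via B→a: +{a}
  C via C→b B: +{b}
  C via C→d b: +{d}
  S via S→a A: +{a}
  S via S→c: +{c}
  FIRST(S)={a,c}  FIRST(A)={a}  FIRST(B)={a}  FIRST(C)={b,d}
iter 2: done
  FIRST(S)={a,c}  FIRST(A)={a}  FIRST(B)={a}  FIRST(C)={b,d}

FIRST(S) = ["a", "c"]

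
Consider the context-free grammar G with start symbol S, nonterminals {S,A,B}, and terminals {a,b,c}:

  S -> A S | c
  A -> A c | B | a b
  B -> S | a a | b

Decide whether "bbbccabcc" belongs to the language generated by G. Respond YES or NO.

Convert to CNF:
  S -> A S | c
  A -> A S | A T0 | T1 T1 | T1 T2 | b | c
  B -> A S | T1 T1 | b | c
  T0 -> c
  T1 -> a
  T2 -> b

CYK table (by increasing span):
  [0..0]={A,B,T2}  "b"  orig:{A,B}
  [1..1]={A,B,T2}  "b"  orig:{A,B}
  [2..2]={A,B,T2}  "b"  orig:{A,B}
  [3..3]={A,B,S,T0}  "c"  orig:{A,B,S}
  [4..4]={A,B,S,T0}  "c"  orig:{A,B,S}
  [5..5]={T1}  "a"  orig:{}
  [6..6]={A,B,T2}  "b"  orig:{A,B}
  [7..7]={A,B,S,T0}  "c"  orig:{A,B,S}
  [8..8]={A,B,S,T0}  "c"  orig:{A,B,S}
  [0..1]=∅  "bb"
  [1..2]=∅  "bb"
  [2..3]={A,B,S}  "bc"
  [3..4]={A,B,S}  "cc"
  [4..5]=∅  "ca"
  [5..6]={A}  "ab"
  [6..7]={A,B,S}  "bc"
  [7..8]={A,B,S}  "cc"
  [0..2]=∅  "bbb"
  [1..3]={A,B,S}  "bbc"
  [2..4]={A,B,S}  "bcc"
  [3..5]=∅  "cca"
  [4..6]=∅  "cab"
  [5..7]={A,B,S}  "abc"
  [6..8]={A,B,S}  "bcc"
  [0..3]={A,B,S}  "bbbc"
  [1..4]={A,B,S}  "bbcc"
  [2..5]=∅  "bcca"
  [3..6]=∅  "ccab"
  [4..7]={A,B,S}  "cabc"
  [5..8]={A,B,S}  "abcc"
  [0..4]={A,B,S}  "bbbcc"
  [1..5]=∅  "bbcca"
  [2..6]=∅  "bccab"
  [3..7]={A,B,S}  "ccabc"
  [4..8]={A,B,S}  "cabcc"
  [0..5]=∅  "bbbcca"
  [1..6]=∅  "bbccab"
  [2..7]={A,B,S}  "bccabc"
  [3..8]={A,B,S}  "ccabcc"
  [0..6]=∅  "bbbccab"
  [1..7]={A,B,S}  "bbccabc"
  [2..8]={A,B,S}  "bccabcc"
  [0..7]={A,B,S}  "bbbccabc"
  [1..8]={A,B,S}  "bbccabcc"
  [0..8]={A,B,S}  "bbbccabcc"

S ∈ T[0,8] ⇒ YES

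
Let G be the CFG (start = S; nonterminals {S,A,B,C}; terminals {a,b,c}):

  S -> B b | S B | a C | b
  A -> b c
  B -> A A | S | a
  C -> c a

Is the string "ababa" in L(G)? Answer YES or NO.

Convert to CNF:
  S -> B T0 | S B | T2 C | b
  A -> T0 T1
  B -> A A | B T0 | S B | T2 C | a | b
  C -> T1 T2
  T0 -> b
  T1 -> c
  T2 -> a

CYK fill:
  T[0,0] 'a' = {B,T2}  orig:{B}
  T[1,1] 'b' = {B,S,T0}  orig:{B,S}
  T[2,2] 'a' = {B,T2}  orig:{B}
  T[3,3] 'b' = {B,S,T0}  orig:{B,S}
  T[4,4] 'a' = {B,T2}  orig:{B}
  T[0,1] 'ab' = {B,S}
  T[1,2] 'ba' = {B,S}
  T[2,3] 'ab' = {B,S}
  T[3,4] 'ba' = {B,S}
  T[0,2] 'aba' = {B,S}
  T[1,3] 'bab' = {B,S}
  T[2,4] 'aba' = {B,S}
  T[0,3] 'abab' = {B,S}
  T[1,4] 'baba' = {B,S}
  T[0,4] 'ababa' = {B,S}

S ∈ T[0,4] ⇒ YES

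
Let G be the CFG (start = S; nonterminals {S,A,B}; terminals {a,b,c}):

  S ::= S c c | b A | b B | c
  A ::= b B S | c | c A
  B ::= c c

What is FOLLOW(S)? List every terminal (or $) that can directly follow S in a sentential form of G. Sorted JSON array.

FIRST sets, iterate to fixpoint:
[1]
  A via A→b B S: +{b}
  A via A→c: +{c}
  B via B→c c: +{c}
  S via S→b A: +{b}
  S via S→c: +{c}
  FIRST(S)={b,c}  FIRST(A)={b,c}  FIRST(B)={c}
[2] (stable)
  FIRST(S)={b,c}  FIRST(A)={b,c}  FIRST(B)={c}

FOLLOW sets:
initialize: $ ∈ FOLLOW(S)
[1]
  A→b B S: FOLLOW(B) ⊇ FIRST(S) = {b,c}; new: +{b,c}
  S→S c c: FOLLOW(S) ⊇ FIRST(c) = {c}; new: +{c}
  S→b A: FOLLOW(A) ⊇ FOLLOW(S) ⊇ {$,c}; new: +{$,c}
  S→b B: FOLLOW(B) ⊇ FOLLOW(S) ⊇ {$,c}; new: +{$}
  FOLLOW(S)={$,c}  FOLLOW(A)={$,c}  FOLLOW(B)={$,b,c}
[2] (no change)
  FOLLOW(S)={$,c}  FOLLOW(A)={$,c}  FOLLOW(B)={$,b,c}

FOLLOW(S) = ["$", "c"]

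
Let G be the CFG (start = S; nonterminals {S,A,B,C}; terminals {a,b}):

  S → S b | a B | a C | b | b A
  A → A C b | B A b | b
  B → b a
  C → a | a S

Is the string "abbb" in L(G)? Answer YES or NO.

Convert to CNF:
  S -> S T0 | T0 A | T1 B | T1 C | b
  A -> A X2 | B X3 | b
  B -> T0 T1
  C -> T1 S | a
  T0 -> b
  T1 -> a
  X2 -> C T0
  X3 -> A T0

CYK fill:
  T[0,0] 'a' = {C,T1}  orig:{C}
  T[1,1] 'b' = {A,S,T0}  orig:{A,S}
  T[2,2] 'b' = {A,S,T0}  orig:{A,S}
  T[3,3] 'b' = {A,S,T0}  orig:{A,S}
  T[0,1] 'ab' = {C,X2}  orig:{C}
  T[1,2] 'bb' = {S,X3}  orig:{S}
  T[2,3] 'bb' = {S,X3}  orig:{S}
  T[0,2] 'abb' = {C,X2}  orig:{C}
  T[1,3] 'bbb' = {S}
  T[0,3] 'abbb' = {C,X2}  orig:{C}

S ∉ T[0,3] ⇒ NO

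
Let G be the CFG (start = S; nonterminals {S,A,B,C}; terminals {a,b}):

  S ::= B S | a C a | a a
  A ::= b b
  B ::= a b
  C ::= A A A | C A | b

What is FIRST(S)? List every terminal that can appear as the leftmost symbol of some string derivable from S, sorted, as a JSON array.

FIRST sets, iterate to fixpoint:
pass 1:
  A via A→b b: +{b}
  B via B→a b: +{a}
  C via C→A A A: +{b}
  S via S→B S: +{a}
  FIRST(S)={a}  FIRST(A)={b}  FIRST(B)={a}  FIRST(C)={b}
pass 2: (no change)
  FIRST(S)={a}  FIRST(A)={b}  FIRST(B)={a}  FIRST(C)={b}

FIRST(S) = ["a"]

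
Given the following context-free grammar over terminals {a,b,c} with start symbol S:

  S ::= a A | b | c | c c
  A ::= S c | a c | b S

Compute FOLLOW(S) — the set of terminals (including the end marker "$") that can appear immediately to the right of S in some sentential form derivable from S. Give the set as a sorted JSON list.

FIRST sets, iterate to fixpoint:
iter 1:
  A via A→a c: +{a}
  A via A→b S: +{b}
  S via S→a A: +{a}
  S via S→b: +{b}
  S via S→c: +{c}
  S: {a,b,c}  A: {a,b}
iter 2:
  A via A→S c: +{c}
  S: {a,b,c}  A: {a,b,c}
iter 3: — fixpoint
  S: {a,b,c}  A: {a,b,c}

FOLLOW iteration:
seed FOLLOW(S) with $
round 1:
  A→S c: FOLLOW(S) ⊇ FIRST(c) = {c}; new: +{c}
  S→a A: FOLLOW(A) ⊇ FOLLOW(S) ⊇ {$,c}; new: +{$,c}
  S: {$,c}  A: {$,c}
round 2: (stable)
  S: {$,c}  A: {$,c}

FOLLOW(S) = ["$", "c"]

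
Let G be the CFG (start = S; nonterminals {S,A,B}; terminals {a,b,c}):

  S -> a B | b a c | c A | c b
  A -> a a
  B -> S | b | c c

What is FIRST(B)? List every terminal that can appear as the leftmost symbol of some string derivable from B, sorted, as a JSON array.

Compute FIRST by fixpoint:
round 1:
  A via A→a a: +{a}
  B via B→b: +{b}
  B via B→c c: +{c}
  S via S→a B: +{a}
  S via S→b a c: +{b}
  S via S→c A: +{c}
  S: {a,b,c}  A: {a}  B: {b,c}
round 2:
  B via B→S: +{a}
  S: {a,b,c}  A: {a}  B: {a,b,c}
round 3: (no change)
  S: {a,b,c}  A: {a}  B: {a,b,c}

FIRST(B) = ["a", "b", "c"]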